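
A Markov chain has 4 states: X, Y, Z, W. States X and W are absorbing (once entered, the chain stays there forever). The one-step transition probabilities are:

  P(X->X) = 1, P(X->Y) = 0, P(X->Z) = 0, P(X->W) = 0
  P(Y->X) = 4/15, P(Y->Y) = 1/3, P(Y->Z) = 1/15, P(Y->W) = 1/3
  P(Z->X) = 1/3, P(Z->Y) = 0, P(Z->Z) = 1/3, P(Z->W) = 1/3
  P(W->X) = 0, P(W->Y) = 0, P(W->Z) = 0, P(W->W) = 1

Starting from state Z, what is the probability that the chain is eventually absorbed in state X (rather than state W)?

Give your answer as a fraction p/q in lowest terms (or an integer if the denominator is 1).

Let a_i = P(absorbed in X | start in state i).
Boundary conditions: a_X = 1, a_W = 0.
For each transient state i, a_i = sum_j P(i->j) * a_j:
  a_Y = 4/15*a_X + 1/3*a_Y + 1/15*a_Z + 1/3*a_W
  a_Z = 1/3*a_X + 0*a_Y + 1/3*a_Z + 1/3*a_W

Substituting a_X = 1 and a_W = 0, rearrange to (I - Q) a = r where r[i] = P(i -> X):
  [2/3, -1/15] . (a_Y, a_Z) = 4/15
  [0, 2/3] . (a_Y, a_Z) = 1/3

Solving yields:
  a_Y = 9/20
  a_Z = 1/2

Starting state is Z, so the absorption probability is a_Z = 1/2.

Answer: 1/2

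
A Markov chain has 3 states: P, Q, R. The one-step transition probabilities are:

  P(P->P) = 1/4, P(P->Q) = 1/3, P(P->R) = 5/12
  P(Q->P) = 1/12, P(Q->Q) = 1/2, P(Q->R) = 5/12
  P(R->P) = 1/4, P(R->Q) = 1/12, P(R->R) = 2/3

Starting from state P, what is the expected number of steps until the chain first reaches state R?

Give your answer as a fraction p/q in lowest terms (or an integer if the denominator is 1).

Let h_i = expected steps to first reach R from state i.
Boundary: h_R = 0.
First-step equations for the other states:
  h_P = 1 + 1/4*h_P + 1/3*h_Q + 5/12*h_R
  h_Q = 1 + 1/12*h_P + 1/2*h_Q + 5/12*h_R

Substituting h_R = 0 and rearranging gives the linear system (I - Q) h = 1:
  [3/4, -1/3] . (h_P, h_Q) = 1
  [-1/12, 1/2] . (h_P, h_Q) = 1

Solving yields:
  h_P = 12/5
  h_Q = 12/5

Starting state is P, so the expected hitting time is h_P = 12/5.

Answer: 12/5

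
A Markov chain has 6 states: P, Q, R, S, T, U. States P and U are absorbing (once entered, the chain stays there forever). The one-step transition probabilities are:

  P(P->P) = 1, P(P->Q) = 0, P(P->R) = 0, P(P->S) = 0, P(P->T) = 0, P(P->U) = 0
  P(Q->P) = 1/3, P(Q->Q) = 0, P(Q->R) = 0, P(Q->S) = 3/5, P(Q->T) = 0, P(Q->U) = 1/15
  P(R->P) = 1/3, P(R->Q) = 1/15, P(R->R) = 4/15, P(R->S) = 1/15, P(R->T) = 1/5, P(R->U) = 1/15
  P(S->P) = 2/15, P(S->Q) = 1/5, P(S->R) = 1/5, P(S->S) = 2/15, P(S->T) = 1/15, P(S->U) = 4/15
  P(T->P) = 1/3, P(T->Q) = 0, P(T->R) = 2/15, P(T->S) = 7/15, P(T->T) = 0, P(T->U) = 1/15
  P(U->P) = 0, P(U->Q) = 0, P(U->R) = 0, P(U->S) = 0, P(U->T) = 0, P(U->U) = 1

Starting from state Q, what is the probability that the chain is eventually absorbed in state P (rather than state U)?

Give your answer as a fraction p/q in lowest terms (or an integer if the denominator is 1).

Let a_i = P(absorbed in P | start in state i).
Boundary conditions: a_P = 1, a_U = 0.
For each transient state i, a_i = sum_j P(i->j) * a_j:
  a_Q = 1/3*a_P + 0*a_Q + 0*a_R + 3/5*a_S + 0*a_T + 1/15*a_U
  a_R = 1/3*a_P + 1/15*a_Q + 4/15*a_R + 1/15*a_S + 1/5*a_T + 1/15*a_U
  a_S = 2/15*a_P + 1/5*a_Q + 1/5*a_R + 2/15*a_S + 1/15*a_T + 4/15*a_U
  a_T = 1/3*a_P + 0*a_Q + 2/15*a_R + 7/15*a_S + 0*a_T + 1/15*a_U

Substituting a_P = 1 and a_U = 0, rearrange to (I - Q) a = r where r[i] = P(i -> P):
  [1, 0, -3/5, 0] . (a_Q, a_R, a_S, a_T) = 1/3
  [-1/15, 11/15, -1/15, -1/5] . (a_Q, a_R, a_S, a_T) = 1/3
  [-1/5, -1/5, 13/15, -1/15] . (a_Q, a_R, a_S, a_T) = 2/15
  [0, -2/15, -7/15, 1] . (a_Q, a_R, a_S, a_T) = 1/3

Solving yields:
  a_Q = 15277/23484
  a_R = 17545/23484
  a_S = 12415/23484
  a_T = 15961/23484

Starting state is Q, so the absorption probability is a_Q = 15277/23484.

Answer: 15277/23484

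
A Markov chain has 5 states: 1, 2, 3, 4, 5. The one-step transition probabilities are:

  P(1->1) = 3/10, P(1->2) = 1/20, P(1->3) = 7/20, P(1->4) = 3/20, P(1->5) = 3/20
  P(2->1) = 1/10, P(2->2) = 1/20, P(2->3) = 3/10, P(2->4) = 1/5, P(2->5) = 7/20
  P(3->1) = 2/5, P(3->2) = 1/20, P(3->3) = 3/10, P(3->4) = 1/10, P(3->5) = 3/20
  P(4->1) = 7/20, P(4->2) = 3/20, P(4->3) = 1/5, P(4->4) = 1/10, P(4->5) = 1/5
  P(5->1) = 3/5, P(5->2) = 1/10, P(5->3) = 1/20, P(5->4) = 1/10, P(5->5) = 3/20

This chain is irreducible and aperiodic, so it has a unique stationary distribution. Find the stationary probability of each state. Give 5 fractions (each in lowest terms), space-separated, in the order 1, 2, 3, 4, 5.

The stationary distribution satisfies pi = pi * P, i.e.:
  pi_1 = 3/10*pi_1 + 1/10*pi_2 + 2/5*pi_3 + 7/20*pi_4 + 3/5*pi_5
  pi_2 = 1/20*pi_1 + 1/20*pi_2 + 1/20*pi_3 + 3/20*pi_4 + 1/10*pi_5
  pi_3 = 7/20*pi_1 + 3/10*pi_2 + 3/10*pi_3 + 1/5*pi_4 + 1/20*pi_5
  pi_4 = 3/20*pi_1 + 1/5*pi_2 + 1/10*pi_3 + 1/10*pi_4 + 1/10*pi_5
  pi_5 = 3/20*pi_1 + 7/20*pi_2 + 3/20*pi_3 + 1/5*pi_4 + 3/20*pi_5
with normalization: pi_1 + pi_2 + pi_3 + pi_4 + pi_5 = 1.

Using the first 4 balance equations plus normalization, the linear system A*pi = b is:
  [-7/10, 1/10, 2/5, 7/20, 3/5] . pi = 0
  [1/20, -19/20, 1/20, 3/20, 1/10] . pi = 0
  [7/20, 3/10, -7/10, 1/5, 1/20] . pi = 0
  [3/20, 1/5, 1/10, -9/10, 1/10] . pi = 0
  [1, 1, 1, 1, 1] . pi = 1

Solving yields:
  pi_1 = 31959/86483
  pi_2 = 12295/172966
  pi_3 = 45541/172966
  pi_4 = 10861/86483
  pi_5 = 14745/86483

Verification (pi * P):
  31959/86483*3/10 + 12295/172966*1/10 + 45541/172966*2/5 + 10861/86483*7/20 + 14745/86483*3/5 = 31959/86483 = pi_1  (ok)
  31959/86483*1/20 + 12295/172966*1/20 + 45541/172966*1/20 + 10861/86483*3/20 + 14745/86483*1/10 = 12295/172966 = pi_2  (ok)
  31959/86483*7/20 + 12295/172966*3/10 + 45541/172966*3/10 + 10861/86483*1/5 + 14745/86483*1/20 = 45541/172966 = pi_3  (ok)
  31959/86483*3/20 + 12295/172966*1/5 + 45541/172966*1/10 + 10861/86483*1/10 + 14745/86483*1/10 = 10861/86483 = pi_4  (ok)
  31959/86483*3/20 + 12295/172966*7/20 + 45541/172966*3/20 + 10861/86483*1/5 + 14745/86483*3/20 = 14745/86483 = pi_5  (ok)

Answer: 31959/86483 12295/172966 45541/172966 10861/86483 14745/86483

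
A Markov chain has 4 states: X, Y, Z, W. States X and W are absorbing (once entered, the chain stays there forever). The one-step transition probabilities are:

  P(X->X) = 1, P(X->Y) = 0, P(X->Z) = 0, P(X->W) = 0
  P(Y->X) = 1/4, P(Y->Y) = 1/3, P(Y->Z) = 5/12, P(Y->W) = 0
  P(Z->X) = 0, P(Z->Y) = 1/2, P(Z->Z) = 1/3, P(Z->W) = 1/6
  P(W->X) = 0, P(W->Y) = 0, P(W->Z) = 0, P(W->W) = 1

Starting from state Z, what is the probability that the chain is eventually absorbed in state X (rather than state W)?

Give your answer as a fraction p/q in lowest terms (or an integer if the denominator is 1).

Answer: 9/17

Derivation:
Let a_i = P(absorbed in X | start in state i).
Boundary conditions: a_X = 1, a_W = 0.
For each transient state i, a_i = sum_j P(i->j) * a_j:
  a_Y = 1/4*a_X + 1/3*a_Y + 5/12*a_Z + 0*a_W
  a_Z = 0*a_X + 1/2*a_Y + 1/3*a_Z + 1/6*a_W

Substituting a_X = 1 and a_W = 0, rearrange to (I - Q) a = r where r[i] = P(i -> X):
  [2/3, -5/12] . (a_Y, a_Z) = 1/4
  [-1/2, 2/3] . (a_Y, a_Z) = 0

Solving yields:
  a_Y = 12/17
  a_Z = 9/17

Starting state is Z, so the absorption probability is a_Z = 9/17.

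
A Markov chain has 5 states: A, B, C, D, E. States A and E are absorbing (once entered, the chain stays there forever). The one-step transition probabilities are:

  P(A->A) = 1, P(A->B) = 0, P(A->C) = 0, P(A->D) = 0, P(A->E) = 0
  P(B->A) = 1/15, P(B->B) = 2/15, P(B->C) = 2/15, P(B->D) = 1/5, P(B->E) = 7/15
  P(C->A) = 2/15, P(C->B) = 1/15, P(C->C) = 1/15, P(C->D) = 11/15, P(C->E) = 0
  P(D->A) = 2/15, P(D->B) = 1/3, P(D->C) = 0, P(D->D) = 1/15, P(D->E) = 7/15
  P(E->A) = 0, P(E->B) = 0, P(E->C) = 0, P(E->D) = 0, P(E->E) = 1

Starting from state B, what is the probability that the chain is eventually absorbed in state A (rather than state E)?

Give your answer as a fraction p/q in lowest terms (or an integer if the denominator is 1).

Answer: 19/110

Derivation:
Let a_i = P(absorbed in A | start in state i).
Boundary conditions: a_A = 1, a_E = 0.
For each transient state i, a_i = sum_j P(i->j) * a_j:
  a_B = 1/15*a_A + 2/15*a_B + 2/15*a_C + 1/5*a_D + 7/15*a_E
  a_C = 2/15*a_A + 1/15*a_B + 1/15*a_C + 11/15*a_D + 0*a_E
  a_D = 2/15*a_A + 1/3*a_B + 0*a_C + 1/15*a_D + 7/15*a_E

Substituting a_A = 1 and a_E = 0, rearrange to (I - Q) a = r where r[i] = P(i -> A):
  [13/15, -2/15, -1/5] . (a_B, a_C, a_D) = 1/15
  [-1/15, 14/15, -11/15] . (a_B, a_C, a_D) = 2/15
  [-1/3, 0, 14/15] . (a_B, a_C, a_D) = 2/15

Solving yields:
  a_B = 19/110
  a_C = 139/440
  a_D = 9/44

Starting state is B, so the absorption probability is a_B = 19/110.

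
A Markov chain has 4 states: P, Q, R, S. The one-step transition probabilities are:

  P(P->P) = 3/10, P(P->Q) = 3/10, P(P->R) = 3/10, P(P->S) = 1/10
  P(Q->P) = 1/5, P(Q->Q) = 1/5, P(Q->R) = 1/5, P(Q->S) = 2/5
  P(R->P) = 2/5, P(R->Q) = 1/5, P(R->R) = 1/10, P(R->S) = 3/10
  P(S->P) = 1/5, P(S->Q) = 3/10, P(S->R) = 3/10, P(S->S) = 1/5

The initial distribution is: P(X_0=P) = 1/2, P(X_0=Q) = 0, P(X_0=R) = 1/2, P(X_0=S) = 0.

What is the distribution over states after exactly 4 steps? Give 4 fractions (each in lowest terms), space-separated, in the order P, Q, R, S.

Answer: 5459/20000 5043/20000 1147/5000 491/2000

Derivation:
Propagating the distribution step by step (d_{t+1} = d_t * P):
d_0 = (P=1/2, Q=0, R=1/2, S=0)
  d_1[P] = 1/2*3/10 + 0*1/5 + 1/2*2/5 + 0*1/5 = 7/20
  d_1[Q] = 1/2*3/10 + 0*1/5 + 1/2*1/5 + 0*3/10 = 1/4
  d_1[R] = 1/2*3/10 + 0*1/5 + 1/2*1/10 + 0*3/10 = 1/5
  d_1[S] = 1/2*1/10 + 0*2/5 + 1/2*3/10 + 0*1/5 = 1/5
d_1 = (P=7/20, Q=1/4, R=1/5, S=1/5)
  d_2[P] = 7/20*3/10 + 1/4*1/5 + 1/5*2/5 + 1/5*1/5 = 11/40
  d_2[Q] = 7/20*3/10 + 1/4*1/5 + 1/5*1/5 + 1/5*3/10 = 51/200
  d_2[R] = 7/20*3/10 + 1/4*1/5 + 1/5*1/10 + 1/5*3/10 = 47/200
  d_2[S] = 7/20*1/10 + 1/4*2/5 + 1/5*3/10 + 1/5*1/5 = 47/200
d_2 = (P=11/40, Q=51/200, R=47/200, S=47/200)
  d_3[P] = 11/40*3/10 + 51/200*1/5 + 47/200*2/5 + 47/200*1/5 = 549/2000
  d_3[Q] = 11/40*3/10 + 51/200*1/5 + 47/200*1/5 + 47/200*3/10 = 251/1000
  d_3[R] = 11/40*3/10 + 51/200*1/5 + 47/200*1/10 + 47/200*3/10 = 91/400
  d_3[S] = 11/40*1/10 + 51/200*2/5 + 47/200*3/10 + 47/200*1/5 = 247/1000
d_3 = (P=549/2000, Q=251/1000, R=91/400, S=247/1000)
  d_4[P] = 549/2000*3/10 + 251/1000*1/5 + 91/400*2/5 + 247/1000*1/5 = 5459/20000
  d_4[Q] = 549/2000*3/10 + 251/1000*1/5 + 91/400*1/5 + 247/1000*3/10 = 5043/20000
  d_4[R] = 549/2000*3/10 + 251/1000*1/5 + 91/400*1/10 + 247/1000*3/10 = 1147/5000
  d_4[S] = 549/2000*1/10 + 251/1000*2/5 + 91/400*3/10 + 247/1000*1/5 = 491/2000
d_4 = (P=5459/20000, Q=5043/20000, R=1147/5000, S=491/2000)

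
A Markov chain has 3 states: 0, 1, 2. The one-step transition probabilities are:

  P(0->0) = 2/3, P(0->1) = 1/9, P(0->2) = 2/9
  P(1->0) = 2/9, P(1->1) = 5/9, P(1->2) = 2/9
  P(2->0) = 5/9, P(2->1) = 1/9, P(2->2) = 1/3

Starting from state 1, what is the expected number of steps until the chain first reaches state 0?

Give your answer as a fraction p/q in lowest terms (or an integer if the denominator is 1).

Let h_i = expected steps to first reach 0 from state i.
Boundary: h_0 = 0.
First-step equations for the other states:
  h_1 = 1 + 2/9*h_0 + 5/9*h_1 + 2/9*h_2
  h_2 = 1 + 5/9*h_0 + 1/9*h_1 + 1/3*h_2

Substituting h_0 = 0 and rearranging gives the linear system (I - Q) h = 1:
  [4/9, -2/9] . (h_1, h_2) = 1
  [-1/9, 2/3] . (h_1, h_2) = 1

Solving yields:
  h_1 = 36/11
  h_2 = 45/22

Starting state is 1, so the expected hitting time is h_1 = 36/11.

Answer: 36/11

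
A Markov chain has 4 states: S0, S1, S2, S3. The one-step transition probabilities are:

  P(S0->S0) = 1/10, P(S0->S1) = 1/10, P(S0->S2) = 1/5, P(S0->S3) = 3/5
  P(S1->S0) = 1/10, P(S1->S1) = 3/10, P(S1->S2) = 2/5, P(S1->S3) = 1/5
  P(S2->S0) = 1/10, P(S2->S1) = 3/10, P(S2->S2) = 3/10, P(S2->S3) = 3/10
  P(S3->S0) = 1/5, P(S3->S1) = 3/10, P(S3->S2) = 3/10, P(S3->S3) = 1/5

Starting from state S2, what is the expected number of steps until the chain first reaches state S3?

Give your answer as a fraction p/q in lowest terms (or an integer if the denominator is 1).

Answer: 500/151

Derivation:
Let h_i = expected steps to first reach S3 from state i.
Boundary: h_S3 = 0.
First-step equations for the other states:
  h_S0 = 1 + 1/10*h_S0 + 1/10*h_S1 + 1/5*h_S2 + 3/5*h_S3
  h_S1 = 1 + 1/10*h_S0 + 3/10*h_S1 + 2/5*h_S2 + 1/5*h_S3
  h_S2 = 1 + 1/10*h_S0 + 3/10*h_S1 + 3/10*h_S2 + 3/10*h_S3

Substituting h_S3 = 0 and rearranging gives the linear system (I - Q) h = 1:
  [9/10, -1/10, -1/5] . (h_S0, h_S1, h_S2) = 1
  [-1/10, 7/10, -2/5] . (h_S0, h_S1, h_S2) = 1
  [-1/10, -3/10, 7/10] . (h_S0, h_S1, h_S2) = 1

Solving yields:
  h_S0 = 340/151
  h_S1 = 550/151
  h_S2 = 500/151

Starting state is S2, so the expected hitting time is h_S2 = 500/151.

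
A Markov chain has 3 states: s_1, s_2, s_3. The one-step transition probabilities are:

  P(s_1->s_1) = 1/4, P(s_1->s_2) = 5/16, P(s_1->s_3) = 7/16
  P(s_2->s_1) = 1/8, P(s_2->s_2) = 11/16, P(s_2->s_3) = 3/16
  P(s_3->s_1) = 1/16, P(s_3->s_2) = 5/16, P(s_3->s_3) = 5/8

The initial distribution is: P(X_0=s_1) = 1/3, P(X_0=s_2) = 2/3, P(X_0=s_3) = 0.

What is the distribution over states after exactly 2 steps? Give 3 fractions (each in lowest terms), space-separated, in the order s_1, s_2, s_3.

Answer: 33/256 67/128 89/256

Derivation:
Propagating the distribution step by step (d_{t+1} = d_t * P):
d_0 = (s_1=1/3, s_2=2/3, s_3=0)
  d_1[s_1] = 1/3*1/4 + 2/3*1/8 + 0*1/16 = 1/6
  d_1[s_2] = 1/3*5/16 + 2/3*11/16 + 0*5/16 = 9/16
  d_1[s_3] = 1/3*7/16 + 2/3*3/16 + 0*5/8 = 13/48
d_1 = (s_1=1/6, s_2=9/16, s_3=13/48)
  d_2[s_1] = 1/6*1/4 + 9/16*1/8 + 13/48*1/16 = 33/256
  d_2[s_2] = 1/6*5/16 + 9/16*11/16 + 13/48*5/16 = 67/128
  d_2[s_3] = 1/6*7/16 + 9/16*3/16 + 13/48*5/8 = 89/256
d_2 = (s_1=33/256, s_2=67/128, s_3=89/256)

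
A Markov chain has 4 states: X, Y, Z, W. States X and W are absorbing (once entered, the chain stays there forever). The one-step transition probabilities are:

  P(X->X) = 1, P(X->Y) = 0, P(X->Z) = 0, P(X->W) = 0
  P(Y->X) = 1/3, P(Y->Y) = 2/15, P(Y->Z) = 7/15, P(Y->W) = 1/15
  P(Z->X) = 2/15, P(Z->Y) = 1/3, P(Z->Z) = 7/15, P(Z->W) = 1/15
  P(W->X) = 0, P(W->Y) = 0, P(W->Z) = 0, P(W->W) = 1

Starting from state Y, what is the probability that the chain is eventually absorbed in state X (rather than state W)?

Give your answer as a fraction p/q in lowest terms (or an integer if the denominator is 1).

Let a_i = P(absorbed in X | start in state i).
Boundary conditions: a_X = 1, a_W = 0.
For each transient state i, a_i = sum_j P(i->j) * a_j:
  a_Y = 1/3*a_X + 2/15*a_Y + 7/15*a_Z + 1/15*a_W
  a_Z = 2/15*a_X + 1/3*a_Y + 7/15*a_Z + 1/15*a_W

Substituting a_X = 1 and a_W = 0, rearrange to (I - Q) a = r where r[i] = P(i -> X):
  [13/15, -7/15] . (a_Y, a_Z) = 1/3
  [-1/3, 8/15] . (a_Y, a_Z) = 2/15

Solving yields:
  a_Y = 18/23
  a_Z = 17/23

Starting state is Y, so the absorption probability is a_Y = 18/23.

Answer: 18/23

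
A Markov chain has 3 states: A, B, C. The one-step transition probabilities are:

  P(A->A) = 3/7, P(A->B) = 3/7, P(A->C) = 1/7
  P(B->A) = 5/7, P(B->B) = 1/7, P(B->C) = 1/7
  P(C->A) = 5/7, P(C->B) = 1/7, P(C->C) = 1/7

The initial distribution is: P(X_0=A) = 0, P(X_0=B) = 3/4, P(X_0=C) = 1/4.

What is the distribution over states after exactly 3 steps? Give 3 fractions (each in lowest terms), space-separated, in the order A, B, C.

Propagating the distribution step by step (d_{t+1} = d_t * P):
d_0 = (A=0, B=3/4, C=1/4)
  d_1[A] = 0*3/7 + 3/4*5/7 + 1/4*5/7 = 5/7
  d_1[B] = 0*3/7 + 3/4*1/7 + 1/4*1/7 = 1/7
  d_1[C] = 0*1/7 + 3/4*1/7 + 1/4*1/7 = 1/7
d_1 = (A=5/7, B=1/7, C=1/7)
  d_2[A] = 5/7*3/7 + 1/7*5/7 + 1/7*5/7 = 25/49
  d_2[B] = 5/7*3/7 + 1/7*1/7 + 1/7*1/7 = 17/49
  d_2[C] = 5/7*1/7 + 1/7*1/7 + 1/7*1/7 = 1/7
d_2 = (A=25/49, B=17/49, C=1/7)
  d_3[A] = 25/49*3/7 + 17/49*5/7 + 1/7*5/7 = 195/343
  d_3[B] = 25/49*3/7 + 17/49*1/7 + 1/7*1/7 = 99/343
  d_3[C] = 25/49*1/7 + 17/49*1/7 + 1/7*1/7 = 1/7
d_3 = (A=195/343, B=99/343, C=1/7)

Answer: 195/343 99/343 1/7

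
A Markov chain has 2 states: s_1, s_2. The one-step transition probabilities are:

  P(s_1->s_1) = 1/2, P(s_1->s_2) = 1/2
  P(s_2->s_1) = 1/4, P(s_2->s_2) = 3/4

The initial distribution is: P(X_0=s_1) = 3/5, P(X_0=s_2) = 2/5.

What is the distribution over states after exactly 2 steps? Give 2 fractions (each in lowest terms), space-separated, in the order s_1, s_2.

Propagating the distribution step by step (d_{t+1} = d_t * P):
d_0 = (s_1=3/5, s_2=2/5)
  d_1[s_1] = 3/5*1/2 + 2/5*1/4 = 2/5
  d_1[s_2] = 3/5*1/2 + 2/5*3/4 = 3/5
d_1 = (s_1=2/5, s_2=3/5)
  d_2[s_1] = 2/5*1/2 + 3/5*1/4 = 7/20
  d_2[s_2] = 2/5*1/2 + 3/5*3/4 = 13/20
d_2 = (s_1=7/20, s_2=13/20)

Answer: 7/20 13/20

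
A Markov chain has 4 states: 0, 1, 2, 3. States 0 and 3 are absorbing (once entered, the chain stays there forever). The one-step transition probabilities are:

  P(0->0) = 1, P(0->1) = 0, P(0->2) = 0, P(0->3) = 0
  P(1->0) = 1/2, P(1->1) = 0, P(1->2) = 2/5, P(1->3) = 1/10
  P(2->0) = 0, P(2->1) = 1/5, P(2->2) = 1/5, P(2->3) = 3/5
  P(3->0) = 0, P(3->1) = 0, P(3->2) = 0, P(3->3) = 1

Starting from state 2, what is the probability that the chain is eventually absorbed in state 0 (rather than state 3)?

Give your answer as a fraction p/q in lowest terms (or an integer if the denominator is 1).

Let a_i = P(absorbed in 0 | start in state i).
Boundary conditions: a_0 = 1, a_3 = 0.
For each transient state i, a_i = sum_j P(i->j) * a_j:
  a_1 = 1/2*a_0 + 0*a_1 + 2/5*a_2 + 1/10*a_3
  a_2 = 0*a_0 + 1/5*a_1 + 1/5*a_2 + 3/5*a_3

Substituting a_0 = 1 and a_3 = 0, rearrange to (I - Q) a = r where r[i] = P(i -> 0):
  [1, -2/5] . (a_1, a_2) = 1/2
  [-1/5, 4/5] . (a_1, a_2) = 0

Solving yields:
  a_1 = 5/9
  a_2 = 5/36

Starting state is 2, so the absorption probability is a_2 = 5/36.

Answer: 5/36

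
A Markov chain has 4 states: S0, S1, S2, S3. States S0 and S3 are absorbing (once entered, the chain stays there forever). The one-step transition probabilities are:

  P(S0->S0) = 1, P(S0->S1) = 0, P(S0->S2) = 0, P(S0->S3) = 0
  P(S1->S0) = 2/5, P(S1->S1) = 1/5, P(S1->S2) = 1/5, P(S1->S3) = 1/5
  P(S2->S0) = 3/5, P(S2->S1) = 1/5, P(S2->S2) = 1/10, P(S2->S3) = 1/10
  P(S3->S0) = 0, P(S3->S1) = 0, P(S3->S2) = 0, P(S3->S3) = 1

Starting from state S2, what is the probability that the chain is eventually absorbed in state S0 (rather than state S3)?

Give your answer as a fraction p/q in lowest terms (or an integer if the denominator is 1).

Answer: 14/17

Derivation:
Let a_i = P(absorbed in S0 | start in state i).
Boundary conditions: a_S0 = 1, a_S3 = 0.
For each transient state i, a_i = sum_j P(i->j) * a_j:
  a_S1 = 2/5*a_S0 + 1/5*a_S1 + 1/5*a_S2 + 1/5*a_S3
  a_S2 = 3/5*a_S0 + 1/5*a_S1 + 1/10*a_S2 + 1/10*a_S3

Substituting a_S0 = 1 and a_S3 = 0, rearrange to (I - Q) a = r where r[i] = P(i -> S0):
  [4/5, -1/5] . (a_S1, a_S2) = 2/5
  [-1/5, 9/10] . (a_S1, a_S2) = 3/5

Solving yields:
  a_S1 = 12/17
  a_S2 = 14/17

Starting state is S2, so the absorption probability is a_S2 = 14/17.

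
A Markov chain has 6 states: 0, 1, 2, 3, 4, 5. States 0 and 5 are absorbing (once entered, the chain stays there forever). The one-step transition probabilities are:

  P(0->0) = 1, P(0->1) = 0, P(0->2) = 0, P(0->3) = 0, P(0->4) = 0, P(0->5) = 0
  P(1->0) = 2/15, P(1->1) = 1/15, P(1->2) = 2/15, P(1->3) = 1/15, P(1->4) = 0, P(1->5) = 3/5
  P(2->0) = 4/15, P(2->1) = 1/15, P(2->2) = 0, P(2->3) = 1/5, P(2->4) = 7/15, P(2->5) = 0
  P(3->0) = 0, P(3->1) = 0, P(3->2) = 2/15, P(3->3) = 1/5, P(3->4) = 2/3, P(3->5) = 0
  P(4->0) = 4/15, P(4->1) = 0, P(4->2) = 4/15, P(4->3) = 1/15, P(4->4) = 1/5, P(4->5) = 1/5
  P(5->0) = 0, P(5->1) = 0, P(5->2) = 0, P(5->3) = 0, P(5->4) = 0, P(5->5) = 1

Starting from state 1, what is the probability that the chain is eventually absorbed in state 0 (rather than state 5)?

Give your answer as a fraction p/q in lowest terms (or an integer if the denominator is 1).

Answer: 486/1685

Derivation:
Let a_i = P(absorbed in 0 | start in state i).
Boundary conditions: a_0 = 1, a_5 = 0.
For each transient state i, a_i = sum_j P(i->j) * a_j:
  a_1 = 2/15*a_0 + 1/15*a_1 + 2/15*a_2 + 1/15*a_3 + 0*a_4 + 3/5*a_5
  a_2 = 4/15*a_0 + 1/15*a_1 + 0*a_2 + 1/5*a_3 + 7/15*a_4 + 0*a_5
  a_3 = 0*a_0 + 0*a_1 + 2/15*a_2 + 1/5*a_3 + 2/3*a_4 + 0*a_5
  a_4 = 4/15*a_0 + 0*a_1 + 4/15*a_2 + 1/15*a_3 + 1/5*a_4 + 1/5*a_5

Substituting a_0 = 1 and a_5 = 0, rearrange to (I - Q) a = r where r[i] = P(i -> 0):
  [14/15, -2/15, -1/15, 0] . (a_1, a_2, a_3, a_4) = 2/15
  [-1/15, 1, -1/5, -7/15] . (a_1, a_2, a_3, a_4) = 4/15
  [0, -2/15, 4/5, -2/3] . (a_1, a_2, a_3, a_4) = 0
  [0, -4/15, -1/15, 4/5] . (a_1, a_2, a_3, a_4) = 4/15

Solving yields:
  a_1 = 486/1685
  a_2 = 1183/1685
  a_3 = 1068/1685
  a_4 = 209/337

Starting state is 1, so the absorption probability is a_1 = 486/1685.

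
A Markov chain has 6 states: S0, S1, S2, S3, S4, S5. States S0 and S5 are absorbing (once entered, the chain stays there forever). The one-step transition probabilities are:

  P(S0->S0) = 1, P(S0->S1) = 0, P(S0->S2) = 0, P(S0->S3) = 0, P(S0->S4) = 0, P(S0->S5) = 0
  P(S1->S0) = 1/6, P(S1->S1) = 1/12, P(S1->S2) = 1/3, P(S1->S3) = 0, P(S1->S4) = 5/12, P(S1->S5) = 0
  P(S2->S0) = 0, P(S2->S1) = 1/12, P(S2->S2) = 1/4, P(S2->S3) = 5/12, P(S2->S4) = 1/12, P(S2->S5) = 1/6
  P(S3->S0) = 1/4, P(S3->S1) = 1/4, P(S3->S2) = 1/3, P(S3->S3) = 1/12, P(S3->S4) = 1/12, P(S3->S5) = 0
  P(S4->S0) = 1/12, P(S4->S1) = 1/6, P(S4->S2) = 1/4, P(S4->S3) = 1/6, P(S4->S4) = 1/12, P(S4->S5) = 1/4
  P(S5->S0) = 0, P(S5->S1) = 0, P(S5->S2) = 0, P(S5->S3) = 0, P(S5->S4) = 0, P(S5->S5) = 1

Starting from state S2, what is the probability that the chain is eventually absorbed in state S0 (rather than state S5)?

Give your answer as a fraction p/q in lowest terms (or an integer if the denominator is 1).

Let a_i = P(absorbed in S0 | start in state i).
Boundary conditions: a_S0 = 1, a_S5 = 0.
For each transient state i, a_i = sum_j P(i->j) * a_j:
  a_S1 = 1/6*a_S0 + 1/12*a_S1 + 1/3*a_S2 + 0*a_S3 + 5/12*a_S4 + 0*a_S5
  a_S2 = 0*a_S0 + 1/12*a_S1 + 1/4*a_S2 + 5/12*a_S3 + 1/12*a_S4 + 1/6*a_S5
  a_S3 = 1/4*a_S0 + 1/4*a_S1 + 1/3*a_S2 + 1/12*a_S3 + 1/12*a_S4 + 0*a_S5
  a_S4 = 1/12*a_S0 + 1/6*a_S1 + 1/4*a_S2 + 1/6*a_S3 + 1/12*a_S4 + 1/4*a_S5

Substituting a_S0 = 1 and a_S5 = 0, rearrange to (I - Q) a = r where r[i] = P(i -> S0):
  [11/12, -1/3, 0, -5/12] . (a_S1, a_S2, a_S3, a_S4) = 1/6
  [-1/12, 3/4, -5/12, -1/12] . (a_S1, a_S2, a_S3, a_S4) = 0
  [-1/4, -1/3, 11/12, -1/12] . (a_S1, a_S2, a_S3, a_S4) = 1/4
  [-1/6, -1/4, -1/6, 11/12] . (a_S1, a_S2, a_S3, a_S4) = 1/12

Solving yields:
  a_S1 = 1076/1989
  a_S2 = 2711/5967
  a_S3 = 3725/5967
  a_S4 = 2546/5967

Starting state is S2, so the absorption probability is a_S2 = 2711/5967.

Answer: 2711/5967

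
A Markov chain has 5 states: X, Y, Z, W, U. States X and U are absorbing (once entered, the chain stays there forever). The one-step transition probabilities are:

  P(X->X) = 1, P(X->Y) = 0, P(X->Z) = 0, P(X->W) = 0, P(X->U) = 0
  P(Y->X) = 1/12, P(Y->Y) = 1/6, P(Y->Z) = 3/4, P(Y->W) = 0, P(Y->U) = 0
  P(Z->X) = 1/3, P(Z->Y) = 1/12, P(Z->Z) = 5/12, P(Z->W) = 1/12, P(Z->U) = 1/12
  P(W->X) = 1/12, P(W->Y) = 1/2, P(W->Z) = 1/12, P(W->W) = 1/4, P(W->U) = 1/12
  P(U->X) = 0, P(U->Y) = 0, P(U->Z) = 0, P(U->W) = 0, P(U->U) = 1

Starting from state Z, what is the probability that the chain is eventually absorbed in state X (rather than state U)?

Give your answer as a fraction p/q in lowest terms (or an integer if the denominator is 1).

Answer: 77/97

Derivation:
Let a_i = P(absorbed in X | start in state i).
Boundary conditions: a_X = 1, a_U = 0.
For each transient state i, a_i = sum_j P(i->j) * a_j:
  a_Y = 1/12*a_X + 1/6*a_Y + 3/4*a_Z + 0*a_W + 0*a_U
  a_Z = 1/3*a_X + 1/12*a_Y + 5/12*a_Z + 1/12*a_W + 1/12*a_U
  a_W = 1/12*a_X + 1/2*a_Y + 1/12*a_Z + 1/4*a_W + 1/12*a_U

Substituting a_X = 1 and a_U = 0, rearrange to (I - Q) a = r where r[i] = P(i -> X):
  [5/6, -3/4, 0] . (a_Y, a_Z, a_W) = 1/12
  [-1/12, 7/12, -1/12] . (a_Y, a_Z, a_W) = 1/3
  [-1/2, -1/12, 3/4] . (a_Y, a_Z, a_W) = 1/12

Solving yields:
  a_Y = 79/97
  a_Z = 77/97
  a_W = 72/97

Starting state is Z, so the absorption probability is a_Z = 77/97.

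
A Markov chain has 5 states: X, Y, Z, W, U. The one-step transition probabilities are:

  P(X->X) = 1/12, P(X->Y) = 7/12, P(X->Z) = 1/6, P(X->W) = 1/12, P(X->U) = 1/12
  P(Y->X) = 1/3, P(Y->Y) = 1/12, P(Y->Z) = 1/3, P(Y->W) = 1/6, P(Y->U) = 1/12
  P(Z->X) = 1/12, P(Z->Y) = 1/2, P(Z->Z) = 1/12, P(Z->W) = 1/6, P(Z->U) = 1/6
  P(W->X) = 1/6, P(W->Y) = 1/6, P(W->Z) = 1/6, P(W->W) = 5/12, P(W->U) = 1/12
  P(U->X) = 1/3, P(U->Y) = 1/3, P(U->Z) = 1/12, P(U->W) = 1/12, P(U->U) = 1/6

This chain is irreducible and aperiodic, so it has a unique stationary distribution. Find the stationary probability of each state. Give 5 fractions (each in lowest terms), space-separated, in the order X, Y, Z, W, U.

The stationary distribution satisfies pi = pi * P, i.e.:
  pi_X = 1/12*pi_X + 1/3*pi_Y + 1/12*pi_Z + 1/6*pi_W + 1/3*pi_U
  pi_Y = 7/12*pi_X + 1/12*pi_Y + 1/2*pi_Z + 1/6*pi_W + 1/3*pi_U
  pi_Z = 1/6*pi_X + 1/3*pi_Y + 1/12*pi_Z + 1/6*pi_W + 1/12*pi_U
  pi_W = 1/12*pi_X + 1/6*pi_Y + 1/6*pi_Z + 5/12*pi_W + 1/12*pi_U
  pi_U = 1/12*pi_X + 1/12*pi_Y + 1/6*pi_Z + 1/12*pi_W + 1/6*pi_U
with normalization: pi_X + pi_Y + pi_Z + pi_W + pi_U = 1.

Using the first 4 balance equations plus normalization, the linear system A*pi = b is:
  [-11/12, 1/3, 1/12, 1/6, 1/3] . pi = 0
  [7/12, -11/12, 1/2, 1/6, 1/3] . pi = 0
  [1/6, 1/3, -11/12, 1/6, 1/12] . pi = 0
  [1/12, 1/6, 1/6, -7/12, 1/12] . pi = 0
  [1, 1, 1, 1, 1] . pi = 1

Solving yields:
  pi_X = 885/4358
  pi_Y = 6711/21790
  pi_Z = 4203/21790
  pi_W = 2044/10895
  pi_U = 2363/21790

Verification (pi * P):
  885/4358*1/12 + 6711/21790*1/3 + 4203/21790*1/12 + 2044/10895*1/6 + 2363/21790*1/3 = 885/4358 = pi_X  (ok)
  885/4358*7/12 + 6711/21790*1/12 + 4203/21790*1/2 + 2044/10895*1/6 + 2363/21790*1/3 = 6711/21790 = pi_Y  (ok)
  885/4358*1/6 + 6711/21790*1/3 + 4203/21790*1/12 + 2044/10895*1/6 + 2363/21790*1/12 = 4203/21790 = pi_Z  (ok)
  885/4358*1/12 + 6711/21790*1/6 + 4203/21790*1/6 + 2044/10895*5/12 + 2363/21790*1/12 = 2044/10895 = pi_W  (ok)
  885/4358*1/12 + 6711/21790*1/12 + 4203/21790*1/6 + 2044/10895*1/12 + 2363/21790*1/6 = 2363/21790 = pi_U  (ok)

Answer: 885/4358 6711/21790 4203/21790 2044/10895 2363/21790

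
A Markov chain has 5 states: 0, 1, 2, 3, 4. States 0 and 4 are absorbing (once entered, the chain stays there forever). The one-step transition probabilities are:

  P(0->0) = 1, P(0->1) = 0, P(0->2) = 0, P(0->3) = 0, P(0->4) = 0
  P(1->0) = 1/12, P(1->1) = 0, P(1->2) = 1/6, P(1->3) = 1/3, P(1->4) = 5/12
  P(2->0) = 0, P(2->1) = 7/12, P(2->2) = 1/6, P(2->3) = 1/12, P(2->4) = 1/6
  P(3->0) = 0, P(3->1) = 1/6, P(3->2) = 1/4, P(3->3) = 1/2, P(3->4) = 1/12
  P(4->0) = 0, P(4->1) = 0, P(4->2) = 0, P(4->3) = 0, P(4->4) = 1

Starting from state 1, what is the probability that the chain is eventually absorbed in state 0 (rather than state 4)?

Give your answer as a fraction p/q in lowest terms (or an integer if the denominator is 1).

Let a_i = P(absorbed in 0 | start in state i).
Boundary conditions: a_0 = 1, a_4 = 0.
For each transient state i, a_i = sum_j P(i->j) * a_j:
  a_1 = 1/12*a_0 + 0*a_1 + 1/6*a_2 + 1/3*a_3 + 5/12*a_4
  a_2 = 0*a_0 + 7/12*a_1 + 1/6*a_2 + 1/12*a_3 + 1/6*a_4
  a_3 = 0*a_0 + 1/6*a_1 + 1/4*a_2 + 1/2*a_3 + 1/12*a_4

Substituting a_0 = 1 and a_4 = 0, rearrange to (I - Q) a = r where r[i] = P(i -> 0):
  [1, -1/6, -1/3] . (a_1, a_2, a_3) = 1/12
  [-7/12, 5/6, -1/12] . (a_1, a_2, a_3) = 0
  [-1/6, -1/4, 1/2] . (a_1, a_2, a_3) = 0

Solving yields:
  a_1 = 19/144
  a_2 = 11/108
  a_3 = 41/432

Starting state is 1, so the absorption probability is a_1 = 19/144.

Answer: 19/144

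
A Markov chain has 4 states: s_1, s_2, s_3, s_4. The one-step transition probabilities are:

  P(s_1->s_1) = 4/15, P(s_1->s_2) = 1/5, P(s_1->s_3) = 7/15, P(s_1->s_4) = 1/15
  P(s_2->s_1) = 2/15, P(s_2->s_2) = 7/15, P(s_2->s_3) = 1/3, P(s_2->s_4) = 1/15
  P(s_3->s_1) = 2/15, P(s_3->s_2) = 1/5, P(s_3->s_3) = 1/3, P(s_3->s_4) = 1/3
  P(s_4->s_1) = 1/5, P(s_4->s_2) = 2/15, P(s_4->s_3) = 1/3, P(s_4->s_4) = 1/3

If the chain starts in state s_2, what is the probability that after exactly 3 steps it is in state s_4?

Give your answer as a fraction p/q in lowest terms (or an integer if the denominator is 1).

Computing P^3 by repeated multiplication:
P^1 =
  s_1: [4/15, 1/5, 7/15, 1/15]
  s_2: [2/15, 7/15, 1/3, 1/15]
  s_3: [2/15, 1/5, 1/3, 1/3]
  s_4: [1/5, 2/15, 1/3, 1/3]
P^2 =
  s_1: [13/75, 56/225, 83/225, 47/225]
  s_2: [7/45, 8/25, 79/225, 13/75]
  s_3: [13/75, 52/225, 79/225, 11/45]
  s_4: [41/225, 16/75, 9/25, 11/45]
P^3 =
  s_1: [23/135, 284/1125, 401/1125, 149/675]
  s_2: [559/3375, 308/1125, 239/675, 697/3375]
  s_3: [583/3375, 92/375, 401/1125, 761/3375]
  s_4: [587/3375, 812/3375, 1207/3375, 769/3375]

(P^3)[s_2 -> s_4] = 697/3375

Answer: 697/3375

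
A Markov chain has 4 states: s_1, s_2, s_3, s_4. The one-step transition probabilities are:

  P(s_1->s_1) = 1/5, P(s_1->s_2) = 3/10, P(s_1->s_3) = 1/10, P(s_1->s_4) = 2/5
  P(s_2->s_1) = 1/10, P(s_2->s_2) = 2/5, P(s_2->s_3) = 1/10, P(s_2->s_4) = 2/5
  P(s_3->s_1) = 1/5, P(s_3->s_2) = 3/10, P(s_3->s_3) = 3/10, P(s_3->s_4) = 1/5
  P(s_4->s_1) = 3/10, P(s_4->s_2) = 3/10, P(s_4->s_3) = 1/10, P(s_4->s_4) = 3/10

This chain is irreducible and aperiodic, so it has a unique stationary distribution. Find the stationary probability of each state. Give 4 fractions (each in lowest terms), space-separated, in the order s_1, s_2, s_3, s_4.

Answer: 53/264 1/3 1/8 15/44

Derivation:
The stationary distribution satisfies pi = pi * P, i.e.:
  pi_s_1 = 1/5*pi_s_1 + 1/10*pi_s_2 + 1/5*pi_s_3 + 3/10*pi_s_4
  pi_s_2 = 3/10*pi_s_1 + 2/5*pi_s_2 + 3/10*pi_s_3 + 3/10*pi_s_4
  pi_s_3 = 1/10*pi_s_1 + 1/10*pi_s_2 + 3/10*pi_s_3 + 1/10*pi_s_4
  pi_s_4 = 2/5*pi_s_1 + 2/5*pi_s_2 + 1/5*pi_s_3 + 3/10*pi_s_4
with normalization: pi_s_1 + pi_s_2 + pi_s_3 + pi_s_4 = 1.

Using the first 3 balance equations plus normalization, the linear system A*pi = b is:
  [-4/5, 1/10, 1/5, 3/10] . pi = 0
  [3/10, -3/5, 3/10, 3/10] . pi = 0
  [1/10, 1/10, -7/10, 1/10] . pi = 0
  [1, 1, 1, 1] . pi = 1

Solving yields:
  pi_s_1 = 53/264
  pi_s_2 = 1/3
  pi_s_3 = 1/8
  pi_s_4 = 15/44

Verification (pi * P):
  53/264*1/5 + 1/3*1/10 + 1/8*1/5 + 15/44*3/10 = 53/264 = pi_s_1  (ok)
  53/264*3/10 + 1/3*2/5 + 1/8*3/10 + 15/44*3/10 = 1/3 = pi_s_2  (ok)
  53/264*1/10 + 1/3*1/10 + 1/8*3/10 + 15/44*1/10 = 1/8 = pi_s_3  (ok)
  53/264*2/5 + 1/3*2/5 + 1/8*1/5 + 15/44*3/10 = 15/44 = pi_s_4  (ok)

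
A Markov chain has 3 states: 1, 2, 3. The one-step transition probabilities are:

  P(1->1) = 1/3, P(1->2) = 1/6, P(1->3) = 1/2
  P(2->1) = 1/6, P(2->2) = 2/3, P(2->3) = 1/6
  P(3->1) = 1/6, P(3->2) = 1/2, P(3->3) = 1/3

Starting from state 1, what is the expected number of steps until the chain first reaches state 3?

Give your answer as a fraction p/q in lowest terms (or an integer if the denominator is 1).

Answer: 18/7

Derivation:
Let h_i = expected steps to first reach 3 from state i.
Boundary: h_3 = 0.
First-step equations for the other states:
  h_1 = 1 + 1/3*h_1 + 1/6*h_2 + 1/2*h_3
  h_2 = 1 + 1/6*h_1 + 2/3*h_2 + 1/6*h_3

Substituting h_3 = 0 and rearranging gives the linear system (I - Q) h = 1:
  [2/3, -1/6] . (h_1, h_2) = 1
  [-1/6, 1/3] . (h_1, h_2) = 1

Solving yields:
  h_1 = 18/7
  h_2 = 30/7

Starting state is 1, so the expected hitting time is h_1 = 18/7.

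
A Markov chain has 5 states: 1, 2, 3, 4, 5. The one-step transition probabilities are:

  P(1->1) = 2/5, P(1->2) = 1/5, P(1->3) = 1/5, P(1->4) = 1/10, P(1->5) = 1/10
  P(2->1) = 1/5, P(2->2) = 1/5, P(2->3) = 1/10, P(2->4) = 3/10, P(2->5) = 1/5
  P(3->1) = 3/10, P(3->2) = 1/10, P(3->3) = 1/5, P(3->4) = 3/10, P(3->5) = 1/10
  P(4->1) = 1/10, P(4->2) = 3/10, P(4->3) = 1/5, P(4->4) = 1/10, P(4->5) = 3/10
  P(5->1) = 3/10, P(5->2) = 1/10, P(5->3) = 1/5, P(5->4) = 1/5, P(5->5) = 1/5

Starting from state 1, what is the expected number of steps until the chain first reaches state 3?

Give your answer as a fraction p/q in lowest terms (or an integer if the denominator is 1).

Let h_i = expected steps to first reach 3 from state i.
Boundary: h_3 = 0.
First-step equations for the other states:
  h_1 = 1 + 2/5*h_1 + 1/5*h_2 + 1/5*h_3 + 1/10*h_4 + 1/10*h_5
  h_2 = 1 + 1/5*h_1 + 1/5*h_2 + 1/10*h_3 + 3/10*h_4 + 1/5*h_5
  h_4 = 1 + 1/10*h_1 + 3/10*h_2 + 1/5*h_3 + 1/10*h_4 + 3/10*h_5
  h_5 = 1 + 3/10*h_1 + 1/10*h_2 + 1/5*h_3 + 1/5*h_4 + 1/5*h_5

Substituting h_3 = 0 and rearranging gives the linear system (I - Q) h = 1:
  [3/5, -1/5, -1/10, -1/10] . (h_1, h_2, h_4, h_5) = 1
  [-1/5, 4/5, -3/10, -1/5] . (h_1, h_2, h_4, h_5) = 1
  [-1/10, -3/10, 9/10, -3/10] . (h_1, h_2, h_4, h_5) = 1
  [-3/10, -1/10, -1/5, 4/5] . (h_1, h_2, h_4, h_5) = 1

Solving yields:
  h_1 = 4375/788
  h_2 = 4815/788
  h_4 = 2205/394
  h_5 = 2165/394

Starting state is 1, so the expected hitting time is h_1 = 4375/788.

Answer: 4375/788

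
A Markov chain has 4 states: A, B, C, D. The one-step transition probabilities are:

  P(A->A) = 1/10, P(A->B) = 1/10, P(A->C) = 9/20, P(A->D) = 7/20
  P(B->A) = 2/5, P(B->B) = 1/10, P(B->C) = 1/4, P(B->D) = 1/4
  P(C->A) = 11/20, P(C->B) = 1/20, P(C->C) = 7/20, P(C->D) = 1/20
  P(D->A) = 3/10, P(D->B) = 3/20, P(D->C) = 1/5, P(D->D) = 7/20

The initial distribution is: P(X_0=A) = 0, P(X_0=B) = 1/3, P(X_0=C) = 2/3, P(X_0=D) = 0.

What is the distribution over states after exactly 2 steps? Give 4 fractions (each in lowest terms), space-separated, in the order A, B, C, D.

Answer: 343/1200 9/100 451/1200 149/600

Derivation:
Propagating the distribution step by step (d_{t+1} = d_t * P):
d_0 = (A=0, B=1/3, C=2/3, D=0)
  d_1[A] = 0*1/10 + 1/3*2/5 + 2/3*11/20 + 0*3/10 = 1/2
  d_1[B] = 0*1/10 + 1/3*1/10 + 2/3*1/20 + 0*3/20 = 1/15
  d_1[C] = 0*9/20 + 1/3*1/4 + 2/3*7/20 + 0*1/5 = 19/60
  d_1[D] = 0*7/20 + 1/3*1/4 + 2/3*1/20 + 0*7/20 = 7/60
d_1 = (A=1/2, B=1/15, C=19/60, D=7/60)
  d_2[A] = 1/2*1/10 + 1/15*2/5 + 19/60*11/20 + 7/60*3/10 = 343/1200
  d_2[B] = 1/2*1/10 + 1/15*1/10 + 19/60*1/20 + 7/60*3/20 = 9/100
  d_2[C] = 1/2*9/20 + 1/15*1/4 + 19/60*7/20 + 7/60*1/5 = 451/1200
  d_2[D] = 1/2*7/20 + 1/15*1/4 + 19/60*1/20 + 7/60*7/20 = 149/600
d_2 = (A=343/1200, B=9/100, C=451/1200, D=149/600)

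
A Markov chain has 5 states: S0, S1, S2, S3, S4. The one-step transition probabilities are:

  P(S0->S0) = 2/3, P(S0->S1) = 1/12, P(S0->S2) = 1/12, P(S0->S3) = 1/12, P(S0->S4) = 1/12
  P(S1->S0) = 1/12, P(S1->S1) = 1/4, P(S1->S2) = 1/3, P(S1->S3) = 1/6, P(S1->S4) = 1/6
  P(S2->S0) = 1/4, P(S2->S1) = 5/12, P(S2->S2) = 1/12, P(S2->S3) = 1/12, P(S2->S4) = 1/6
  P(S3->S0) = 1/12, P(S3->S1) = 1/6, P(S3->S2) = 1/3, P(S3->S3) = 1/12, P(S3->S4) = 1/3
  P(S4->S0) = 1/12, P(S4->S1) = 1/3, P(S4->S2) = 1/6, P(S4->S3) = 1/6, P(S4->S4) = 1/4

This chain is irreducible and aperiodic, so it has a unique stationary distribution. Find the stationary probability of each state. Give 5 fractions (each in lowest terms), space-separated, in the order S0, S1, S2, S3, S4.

The stationary distribution satisfies pi = pi * P, i.e.:
  pi_S0 = 2/3*pi_S0 + 1/12*pi_S1 + 1/4*pi_S2 + 1/12*pi_S3 + 1/12*pi_S4
  pi_S1 = 1/12*pi_S0 + 1/4*pi_S1 + 5/12*pi_S2 + 1/6*pi_S3 + 1/3*pi_S4
  pi_S2 = 1/12*pi_S0 + 1/3*pi_S1 + 1/12*pi_S2 + 1/3*pi_S3 + 1/6*pi_S4
  pi_S3 = 1/12*pi_S0 + 1/6*pi_S1 + 1/12*pi_S2 + 1/12*pi_S3 + 1/6*pi_S4
  pi_S4 = 1/12*pi_S0 + 1/6*pi_S1 + 1/6*pi_S2 + 1/3*pi_S3 + 1/4*pi_S4
with normalization: pi_S0 + pi_S1 + pi_S2 + pi_S3 + pi_S4 = 1.

Using the first 4 balance equations plus normalization, the linear system A*pi = b is:
  [-1/3, 1/12, 1/4, 1/12, 1/12] . pi = 0
  [1/12, -3/4, 5/12, 1/6, 1/3] . pi = 0
  [1/12, 1/3, -11/12, 1/3, 1/6] . pi = 0
  [1/12, 1/6, 1/12, -11/12, 1/6] . pi = 0
  [1, 1, 1, 1, 1] . pi = 1

Solving yields:
  pi_S0 = 3165/11503
  pi_S1 = 2766/11503
  pi_S2 = 2161/11503
  pi_S3 = 1360/11503
  pi_S4 = 2051/11503

Verification (pi * P):
  3165/11503*2/3 + 2766/11503*1/12 + 2161/11503*1/4 + 1360/11503*1/12 + 2051/11503*1/12 = 3165/11503 = pi_S0  (ok)
  3165/11503*1/12 + 2766/11503*1/4 + 2161/11503*5/12 + 1360/11503*1/6 + 2051/11503*1/3 = 2766/11503 = pi_S1  (ok)
  3165/11503*1/12 + 2766/11503*1/3 + 2161/11503*1/12 + 1360/11503*1/3 + 2051/11503*1/6 = 2161/11503 = pi_S2  (ok)
  3165/11503*1/12 + 2766/11503*1/6 + 2161/11503*1/12 + 1360/11503*1/12 + 2051/11503*1/6 = 1360/11503 = pi_S3  (ok)
  3165/11503*1/12 + 2766/11503*1/6 + 2161/11503*1/6 + 1360/11503*1/3 + 2051/11503*1/4 = 2051/11503 = pi_S4  (ok)

Answer: 3165/11503 2766/11503 2161/11503 1360/11503 2051/11503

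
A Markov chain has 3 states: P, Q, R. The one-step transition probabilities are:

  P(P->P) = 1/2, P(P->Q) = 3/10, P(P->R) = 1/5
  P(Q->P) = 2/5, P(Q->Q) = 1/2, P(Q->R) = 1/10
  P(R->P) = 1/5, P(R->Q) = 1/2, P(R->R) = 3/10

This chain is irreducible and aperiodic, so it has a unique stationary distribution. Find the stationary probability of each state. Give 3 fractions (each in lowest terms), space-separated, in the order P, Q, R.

The stationary distribution satisfies pi = pi * P, i.e.:
  pi_P = 1/2*pi_P + 2/5*pi_Q + 1/5*pi_R
  pi_Q = 3/10*pi_P + 1/2*pi_Q + 1/2*pi_R
  pi_R = 1/5*pi_P + 1/10*pi_Q + 3/10*pi_R
with normalization: pi_P + pi_Q + pi_R = 1.

Using the first 2 balance equations plus normalization, the linear system A*pi = b is:
  [-1/2, 2/5, 1/5] . pi = 0
  [3/10, -1/2, 1/2] . pi = 0
  [1, 1, 1] . pi = 1

Solving yields:
  pi_P = 15/37
  pi_Q = 31/74
  pi_R = 13/74

Verification (pi * P):
  15/37*1/2 + 31/74*2/5 + 13/74*1/5 = 15/37 = pi_P  (ok)
  15/37*3/10 + 31/74*1/2 + 13/74*1/2 = 31/74 = pi_Q  (ok)
  15/37*1/5 + 31/74*1/10 + 13/74*3/10 = 13/74 = pi_R  (ok)

Answer: 15/37 31/74 13/74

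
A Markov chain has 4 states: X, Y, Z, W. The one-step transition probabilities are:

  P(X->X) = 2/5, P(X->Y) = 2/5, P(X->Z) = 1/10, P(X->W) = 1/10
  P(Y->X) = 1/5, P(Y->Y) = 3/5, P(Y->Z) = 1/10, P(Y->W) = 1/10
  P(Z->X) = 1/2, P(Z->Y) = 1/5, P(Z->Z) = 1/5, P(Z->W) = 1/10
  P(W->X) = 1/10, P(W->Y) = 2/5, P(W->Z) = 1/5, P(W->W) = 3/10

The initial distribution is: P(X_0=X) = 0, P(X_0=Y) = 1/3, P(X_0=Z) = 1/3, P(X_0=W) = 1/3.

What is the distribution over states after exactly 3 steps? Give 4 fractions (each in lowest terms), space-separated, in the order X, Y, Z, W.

Propagating the distribution step by step (d_{t+1} = d_t * P):
d_0 = (X=0, Y=1/3, Z=1/3, W=1/3)
  d_1[X] = 0*2/5 + 1/3*1/5 + 1/3*1/2 + 1/3*1/10 = 4/15
  d_1[Y] = 0*2/5 + 1/3*3/5 + 1/3*1/5 + 1/3*2/5 = 2/5
  d_1[Z] = 0*1/10 + 1/3*1/10 + 1/3*1/5 + 1/3*1/5 = 1/6
  d_1[W] = 0*1/10 + 1/3*1/10 + 1/3*1/10 + 1/3*3/10 = 1/6
d_1 = (X=4/15, Y=2/5, Z=1/6, W=1/6)
  d_2[X] = 4/15*2/5 + 2/5*1/5 + 1/6*1/2 + 1/6*1/10 = 43/150
  d_2[Y] = 4/15*2/5 + 2/5*3/5 + 1/6*1/5 + 1/6*2/5 = 67/150
  d_2[Z] = 4/15*1/10 + 2/5*1/10 + 1/6*1/5 + 1/6*1/5 = 2/15
  d_2[W] = 4/15*1/10 + 2/5*1/10 + 1/6*1/10 + 1/6*3/10 = 2/15
d_2 = (X=43/150, Y=67/150, Z=2/15, W=2/15)
  d_3[X] = 43/150*2/5 + 67/150*1/5 + 2/15*1/2 + 2/15*1/10 = 71/250
  d_3[Y] = 43/150*2/5 + 67/150*3/5 + 2/15*1/5 + 2/15*2/5 = 347/750
  d_3[Z] = 43/150*1/10 + 67/150*1/10 + 2/15*1/5 + 2/15*1/5 = 19/150
  d_3[W] = 43/150*1/10 + 67/150*1/10 + 2/15*1/10 + 2/15*3/10 = 19/150
d_3 = (X=71/250, Y=347/750, Z=19/150, W=19/150)

Answer: 71/250 347/750 19/150 19/150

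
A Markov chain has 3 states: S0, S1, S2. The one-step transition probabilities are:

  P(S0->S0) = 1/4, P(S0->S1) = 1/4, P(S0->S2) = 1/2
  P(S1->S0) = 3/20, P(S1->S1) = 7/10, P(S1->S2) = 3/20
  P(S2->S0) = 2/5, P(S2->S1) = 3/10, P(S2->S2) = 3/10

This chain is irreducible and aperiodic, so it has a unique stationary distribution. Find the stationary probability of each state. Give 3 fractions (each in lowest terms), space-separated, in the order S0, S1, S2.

The stationary distribution satisfies pi = pi * P, i.e.:
  pi_S0 = 1/4*pi_S0 + 3/20*pi_S1 + 2/5*pi_S2
  pi_S1 = 1/4*pi_S0 + 7/10*pi_S1 + 3/10*pi_S2
  pi_S2 = 1/2*pi_S0 + 3/20*pi_S1 + 3/10*pi_S2
with normalization: pi_S0 + pi_S1 + pi_S2 = 1.

Using the first 2 balance equations plus normalization, the linear system A*pi = b is:
  [-3/4, 3/20, 2/5] . pi = 0
  [1/4, -3/10, 3/10] . pi = 0
  [1, 1, 1] . pi = 1

Solving yields:
  pi_S0 = 66/271
  pi_S1 = 130/271
  pi_S2 = 75/271

Verification (pi * P):
  66/271*1/4 + 130/271*3/20 + 75/271*2/5 = 66/271 = pi_S0  (ok)
  66/271*1/4 + 130/271*7/10 + 75/271*3/10 = 130/271 = pi_S1  (ok)
  66/271*1/2 + 130/271*3/20 + 75/271*3/10 = 75/271 = pi_S2  (ok)

Answer: 66/271 130/271 75/271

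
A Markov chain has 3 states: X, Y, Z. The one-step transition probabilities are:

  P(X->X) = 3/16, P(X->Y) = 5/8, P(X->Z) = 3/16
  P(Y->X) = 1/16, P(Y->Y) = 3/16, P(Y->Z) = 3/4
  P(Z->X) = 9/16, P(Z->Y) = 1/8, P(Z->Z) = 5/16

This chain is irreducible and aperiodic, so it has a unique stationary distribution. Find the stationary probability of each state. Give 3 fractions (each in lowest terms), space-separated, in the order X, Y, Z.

Answer: 119/394 58/197 159/394

Derivation:
The stationary distribution satisfies pi = pi * P, i.e.:
  pi_X = 3/16*pi_X + 1/16*pi_Y + 9/16*pi_Z
  pi_Y = 5/8*pi_X + 3/16*pi_Y + 1/8*pi_Z
  pi_Z = 3/16*pi_X + 3/4*pi_Y + 5/16*pi_Z
with normalization: pi_X + pi_Y + pi_Z = 1.

Using the first 2 balance equations plus normalization, the linear system A*pi = b is:
  [-13/16, 1/16, 9/16] . pi = 0
  [5/8, -13/16, 1/8] . pi = 0
  [1, 1, 1] . pi = 1

Solving yields:
  pi_X = 119/394
  pi_Y = 58/197
  pi_Z = 159/394

Verification (pi * P):
  119/394*3/16 + 58/197*1/16 + 159/394*9/16 = 119/394 = pi_X  (ok)
  119/394*5/8 + 58/197*3/16 + 159/394*1/8 = 58/197 = pi_Y  (ok)
  119/394*3/16 + 58/197*3/4 + 159/394*5/16 = 159/394 = pi_Z  (ok)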